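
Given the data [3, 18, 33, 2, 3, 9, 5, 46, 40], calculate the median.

9

Step 1: Sort the data in ascending order: [2, 3, 3, 5, 9, 18, 33, 40, 46]
Step 2: The number of values is n = 9.
Step 3: Since n is odd, the median is the middle value at position 5: 9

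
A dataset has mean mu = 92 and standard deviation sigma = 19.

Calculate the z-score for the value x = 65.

-1.4211

Step 1: Recall the z-score formula: z = (x - mu) / sigma
Step 2: Substitute values: z = (65 - 92) / 19
Step 3: z = -27 / 19 = -1.4211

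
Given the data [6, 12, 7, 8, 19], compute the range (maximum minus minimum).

13

Step 1: Identify the maximum value: max = 19
Step 2: Identify the minimum value: min = 6
Step 3: Range = max - min = 19 - 6 = 13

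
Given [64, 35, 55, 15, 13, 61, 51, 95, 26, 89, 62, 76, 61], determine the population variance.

616.071

Step 1: Compute the mean: (64 + 35 + 55 + 15 + 13 + 61 + 51 + 95 + 26 + 89 + 62 + 76 + 61) / 13 = 54.0769
Step 2: Compute squared deviations from the mean:
  (64 - 54.0769)^2 = 98.4675
  (35 - 54.0769)^2 = 363.929
  (55 - 54.0769)^2 = 0.8521
  (15 - 54.0769)^2 = 1527.0059
  (13 - 54.0769)^2 = 1687.3136
  (61 - 54.0769)^2 = 47.929
  (51 - 54.0769)^2 = 9.4675
  (95 - 54.0769)^2 = 1674.6982
  (26 - 54.0769)^2 = 788.3136
  (89 - 54.0769)^2 = 1219.6213
  (62 - 54.0769)^2 = 62.7751
  (76 - 54.0769)^2 = 480.6213
  (61 - 54.0769)^2 = 47.929
Step 3: Sum of squared deviations = 8008.9231
Step 4: Population variance = 8008.9231 / 13 = 616.071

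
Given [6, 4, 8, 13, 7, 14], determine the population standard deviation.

3.6362

Step 1: Compute the mean: 8.6667
Step 2: Sum of squared deviations from the mean: 79.3333
Step 3: Population variance = 79.3333 / 6 = 13.2222
Step 4: Standard deviation = sqrt(13.2222) = 3.6362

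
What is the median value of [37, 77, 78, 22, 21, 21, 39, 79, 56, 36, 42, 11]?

38

Step 1: Sort the data in ascending order: [11, 21, 21, 22, 36, 37, 39, 42, 56, 77, 78, 79]
Step 2: The number of values is n = 12.
Step 3: Since n is even, the median is the average of positions 6 and 7:
  Median = (37 + 39) / 2 = 38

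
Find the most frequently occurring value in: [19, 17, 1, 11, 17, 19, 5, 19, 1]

19

Step 1: Count the frequency of each value:
  1: appears 2 time(s)
  5: appears 1 time(s)
  11: appears 1 time(s)
  17: appears 2 time(s)
  19: appears 3 time(s)
Step 2: The value 19 appears most frequently (3 times).
Step 3: Mode = 19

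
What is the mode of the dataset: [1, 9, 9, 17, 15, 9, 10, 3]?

9

Step 1: Count the frequency of each value:
  1: appears 1 time(s)
  3: appears 1 time(s)
  9: appears 3 time(s)
  10: appears 1 time(s)
  15: appears 1 time(s)
  17: appears 1 time(s)
Step 2: The value 9 appears most frequently (3 times).
Step 3: Mode = 9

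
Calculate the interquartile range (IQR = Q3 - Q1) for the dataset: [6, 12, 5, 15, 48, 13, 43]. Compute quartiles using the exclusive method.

37

Step 1: Sort the data: [5, 6, 12, 13, 15, 43, 48]
Step 2: n = 7
Step 3: Using the exclusive quartile method:
  Q1 = 6
  Q2 (median) = 13
  Q3 = 43
  IQR = Q3 - Q1 = 43 - 6 = 37
Step 4: IQR = 37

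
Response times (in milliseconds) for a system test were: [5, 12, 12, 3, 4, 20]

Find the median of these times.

8.5

Step 1: Sort the data in ascending order: [3, 4, 5, 12, 12, 20]
Step 2: The number of values is n = 6.
Step 3: Since n is even, the median is the average of positions 3 and 4:
  Median = (5 + 12) / 2 = 8.5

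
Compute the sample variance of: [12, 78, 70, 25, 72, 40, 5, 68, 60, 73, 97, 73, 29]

815.5

Step 1: Compute the mean: (12 + 78 + 70 + 25 + 72 + 40 + 5 + 68 + 60 + 73 + 97 + 73 + 29) / 13 = 54
Step 2: Compute squared deviations from the mean:
  (12 - 54)^2 = 1764
  (78 - 54)^2 = 576
  (70 - 54)^2 = 256
  (25 - 54)^2 = 841
  (72 - 54)^2 = 324
  (40 - 54)^2 = 196
  (5 - 54)^2 = 2401
  (68 - 54)^2 = 196
  (60 - 54)^2 = 36
  (73 - 54)^2 = 361
  (97 - 54)^2 = 1849
  (73 - 54)^2 = 361
  (29 - 54)^2 = 625
Step 3: Sum of squared deviations = 9786
Step 4: Sample variance = 9786 / 12 = 815.5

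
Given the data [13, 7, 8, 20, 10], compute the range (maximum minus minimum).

13

Step 1: Identify the maximum value: max = 20
Step 2: Identify the minimum value: min = 7
Step 3: Range = max - min = 20 - 7 = 13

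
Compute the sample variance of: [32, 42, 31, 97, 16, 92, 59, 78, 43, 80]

800.2222

Step 1: Compute the mean: (32 + 42 + 31 + 97 + 16 + 92 + 59 + 78 + 43 + 80) / 10 = 57
Step 2: Compute squared deviations from the mean:
  (32 - 57)^2 = 625
  (42 - 57)^2 = 225
  (31 - 57)^2 = 676
  (97 - 57)^2 = 1600
  (16 - 57)^2 = 1681
  (92 - 57)^2 = 1225
  (59 - 57)^2 = 4
  (78 - 57)^2 = 441
  (43 - 57)^2 = 196
  (80 - 57)^2 = 529
Step 3: Sum of squared deviations = 7202
Step 4: Sample variance = 7202 / 9 = 800.2222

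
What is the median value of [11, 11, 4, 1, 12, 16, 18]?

11

Step 1: Sort the data in ascending order: [1, 4, 11, 11, 12, 16, 18]
Step 2: The number of values is n = 7.
Step 3: Since n is odd, the median is the middle value at position 4: 11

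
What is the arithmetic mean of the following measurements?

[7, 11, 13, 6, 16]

10.6

Step 1: Sum all values: 7 + 11 + 13 + 6 + 16 = 53
Step 2: Count the number of values: n = 5
Step 3: Mean = sum / n = 53 / 5 = 10.6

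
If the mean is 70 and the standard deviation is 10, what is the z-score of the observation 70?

0

Step 1: Recall the z-score formula: z = (x - mu) / sigma
Step 2: Substitute values: z = (70 - 70) / 10
Step 3: z = 0 / 10 = 0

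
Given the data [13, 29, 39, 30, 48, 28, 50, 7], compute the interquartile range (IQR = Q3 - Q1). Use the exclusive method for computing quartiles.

29

Step 1: Sort the data: [7, 13, 28, 29, 30, 39, 48, 50]
Step 2: n = 8
Step 3: Using the exclusive quartile method:
  Q1 = 16.75
  Q2 (median) = 29.5
  Q3 = 45.75
  IQR = Q3 - Q1 = 45.75 - 16.75 = 29
Step 4: IQR = 29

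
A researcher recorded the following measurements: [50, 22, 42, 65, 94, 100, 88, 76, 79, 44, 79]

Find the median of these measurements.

76

Step 1: Sort the data in ascending order: [22, 42, 44, 50, 65, 76, 79, 79, 88, 94, 100]
Step 2: The number of values is n = 11.
Step 3: Since n is odd, the median is the middle value at position 6: 76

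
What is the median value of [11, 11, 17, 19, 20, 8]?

14

Step 1: Sort the data in ascending order: [8, 11, 11, 17, 19, 20]
Step 2: The number of values is n = 6.
Step 3: Since n is even, the median is the average of positions 3 and 4:
  Median = (11 + 17) / 2 = 14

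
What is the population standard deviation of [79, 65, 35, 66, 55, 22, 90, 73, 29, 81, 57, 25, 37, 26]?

22.6648

Step 1: Compute the mean: 52.8571
Step 2: Sum of squared deviations from the mean: 7191.7143
Step 3: Population variance = 7191.7143 / 14 = 513.6939
Step 4: Standard deviation = sqrt(513.6939) = 22.6648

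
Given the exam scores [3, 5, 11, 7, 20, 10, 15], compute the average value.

10.1429

Step 1: Sum all values: 3 + 5 + 11 + 7 + 20 + 10 + 15 = 71
Step 2: Count the number of values: n = 7
Step 3: Mean = sum / n = 71 / 7 = 10.1429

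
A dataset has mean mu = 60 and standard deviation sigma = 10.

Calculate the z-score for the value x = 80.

2

Step 1: Recall the z-score formula: z = (x - mu) / sigma
Step 2: Substitute values: z = (80 - 60) / 10
Step 3: z = 20 / 10 = 2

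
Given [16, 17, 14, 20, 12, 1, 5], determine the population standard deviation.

6.3116

Step 1: Compute the mean: 12.1429
Step 2: Sum of squared deviations from the mean: 278.8571
Step 3: Population variance = 278.8571 / 7 = 39.8367
Step 4: Standard deviation = sqrt(39.8367) = 6.3116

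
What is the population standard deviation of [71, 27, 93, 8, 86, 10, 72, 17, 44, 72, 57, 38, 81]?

28.6544

Step 1: Compute the mean: 52
Step 2: Sum of squared deviations from the mean: 10674
Step 3: Population variance = 10674 / 13 = 821.0769
Step 4: Standard deviation = sqrt(821.0769) = 28.6544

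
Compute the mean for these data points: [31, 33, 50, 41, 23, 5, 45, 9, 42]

31

Step 1: Sum all values: 31 + 33 + 50 + 41 + 23 + 5 + 45 + 9 + 42 = 279
Step 2: Count the number of values: n = 9
Step 3: Mean = sum / n = 279 / 9 = 31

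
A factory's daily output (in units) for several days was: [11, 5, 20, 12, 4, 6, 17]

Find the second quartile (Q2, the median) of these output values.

11

Step 1: Sort the data: [4, 5, 6, 11, 12, 17, 20]
Step 2: n = 7
Step 3: Q2 is the median. Since n is odd, it is the middle value at position 4: 11
Step 4: Q2 = 11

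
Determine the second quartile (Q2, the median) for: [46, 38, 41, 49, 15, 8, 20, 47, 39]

39

Step 1: Sort the data: [8, 15, 20, 38, 39, 41, 46, 47, 49]
Step 2: n = 9
Step 3: Q2 is the median. Since n is odd, it is the middle value at position 5: 39
Step 4: Q2 = 39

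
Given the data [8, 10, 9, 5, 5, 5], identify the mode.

5

Step 1: Count the frequency of each value:
  5: appears 3 time(s)
  8: appears 1 time(s)
  9: appears 1 time(s)
  10: appears 1 time(s)
Step 2: The value 5 appears most frequently (3 times).
Step 3: Mode = 5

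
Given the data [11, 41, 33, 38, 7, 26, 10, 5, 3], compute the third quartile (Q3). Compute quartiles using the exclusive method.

35.5

Step 1: Sort the data: [3, 5, 7, 10, 11, 26, 33, 38, 41]
Step 2: n = 9
Step 3: Using the exclusive quartile method:
  Q1 = 6
  Q2 (median) = 11
  Q3 = 35.5
  IQR = Q3 - Q1 = 35.5 - 6 = 29.5
Step 4: Q3 = 35.5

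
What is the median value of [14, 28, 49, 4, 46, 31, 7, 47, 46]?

31

Step 1: Sort the data in ascending order: [4, 7, 14, 28, 31, 46, 46, 47, 49]
Step 2: The number of values is n = 9.
Step 3: Since n is odd, the median is the middle value at position 5: 31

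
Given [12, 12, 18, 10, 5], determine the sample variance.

21.8

Step 1: Compute the mean: (12 + 12 + 18 + 10 + 5) / 5 = 11.4
Step 2: Compute squared deviations from the mean:
  (12 - 11.4)^2 = 0.36
  (12 - 11.4)^2 = 0.36
  (18 - 11.4)^2 = 43.56
  (10 - 11.4)^2 = 1.96
  (5 - 11.4)^2 = 40.96
Step 3: Sum of squared deviations = 87.2
Step 4: Sample variance = 87.2 / 4 = 21.8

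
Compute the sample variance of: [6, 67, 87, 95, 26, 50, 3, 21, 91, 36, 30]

1139.0727

Step 1: Compute the mean: (6 + 67 + 87 + 95 + 26 + 50 + 3 + 21 + 91 + 36 + 30) / 11 = 46.5455
Step 2: Compute squared deviations from the mean:
  (6 - 46.5455)^2 = 1643.9339
  (67 - 46.5455)^2 = 418.3884
  (87 - 46.5455)^2 = 1636.5702
  (95 - 46.5455)^2 = 2347.843
  (26 - 46.5455)^2 = 422.1157
  (50 - 46.5455)^2 = 11.9339
  (3 - 46.5455)^2 = 1896.2066
  (21 - 46.5455)^2 = 652.5702
  (91 - 46.5455)^2 = 1976.2066
  (36 - 46.5455)^2 = 111.2066
  (30 - 46.5455)^2 = 273.7521
Step 3: Sum of squared deviations = 11390.7273
Step 4: Sample variance = 11390.7273 / 10 = 1139.0727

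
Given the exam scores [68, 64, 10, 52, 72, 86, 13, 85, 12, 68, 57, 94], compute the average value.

56.75

Step 1: Sum all values: 68 + 64 + 10 + 52 + 72 + 86 + 13 + 85 + 12 + 68 + 57 + 94 = 681
Step 2: Count the number of values: n = 12
Step 3: Mean = sum / n = 681 / 12 = 56.75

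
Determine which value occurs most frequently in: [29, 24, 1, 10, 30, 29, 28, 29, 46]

29

Step 1: Count the frequency of each value:
  1: appears 1 time(s)
  10: appears 1 time(s)
  24: appears 1 time(s)
  28: appears 1 time(s)
  29: appears 3 time(s)
  30: appears 1 time(s)
  46: appears 1 time(s)
Step 2: The value 29 appears most frequently (3 times).
Step 3: Mode = 29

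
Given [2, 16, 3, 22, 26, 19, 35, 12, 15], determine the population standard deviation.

9.9107

Step 1: Compute the mean: 16.6667
Step 2: Sum of squared deviations from the mean: 884
Step 3: Population variance = 884 / 9 = 98.2222
Step 4: Standard deviation = sqrt(98.2222) = 9.9107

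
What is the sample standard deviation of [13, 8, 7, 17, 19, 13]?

4.7504

Step 1: Compute the mean: 12.8333
Step 2: Sum of squared deviations from the mean: 112.8333
Step 3: Sample variance = 112.8333 / 5 = 22.5667
Step 4: Standard deviation = sqrt(22.5667) = 4.7504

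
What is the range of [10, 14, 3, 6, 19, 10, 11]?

16

Step 1: Identify the maximum value: max = 19
Step 2: Identify the minimum value: min = 3
Step 3: Range = max - min = 19 - 3 = 16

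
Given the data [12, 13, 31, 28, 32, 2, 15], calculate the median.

15

Step 1: Sort the data in ascending order: [2, 12, 13, 15, 28, 31, 32]
Step 2: The number of values is n = 7.
Step 3: Since n is odd, the median is the middle value at position 4: 15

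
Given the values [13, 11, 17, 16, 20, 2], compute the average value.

13.1667

Step 1: Sum all values: 13 + 11 + 17 + 16 + 20 + 2 = 79
Step 2: Count the number of values: n = 6
Step 3: Mean = sum / n = 79 / 6 = 13.1667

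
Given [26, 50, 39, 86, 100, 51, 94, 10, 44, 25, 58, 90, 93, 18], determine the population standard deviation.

30.1473

Step 1: Compute the mean: 56
Step 2: Sum of squared deviations from the mean: 12724
Step 3: Population variance = 12724 / 14 = 908.8571
Step 4: Standard deviation = sqrt(908.8571) = 30.1473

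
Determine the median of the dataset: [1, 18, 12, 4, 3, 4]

4

Step 1: Sort the data in ascending order: [1, 3, 4, 4, 12, 18]
Step 2: The number of values is n = 6.
Step 3: Since n is even, the median is the average of positions 3 and 4:
  Median = (4 + 4) / 2 = 4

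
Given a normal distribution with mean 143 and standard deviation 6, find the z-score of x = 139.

-0.6667

Step 1: Recall the z-score formula: z = (x - mu) / sigma
Step 2: Substitute values: z = (139 - 143) / 6
Step 3: z = -4 / 6 = -0.6667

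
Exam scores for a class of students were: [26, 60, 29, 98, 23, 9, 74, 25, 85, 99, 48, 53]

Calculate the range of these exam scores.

90

Step 1: Identify the maximum value: max = 99
Step 2: Identify the minimum value: min = 9
Step 3: Range = max - min = 99 - 9 = 90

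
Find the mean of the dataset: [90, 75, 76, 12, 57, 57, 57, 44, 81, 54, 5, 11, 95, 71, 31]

54.4

Step 1: Sum all values: 90 + 75 + 76 + 12 + 57 + 57 + 57 + 44 + 81 + 54 + 5 + 11 + 95 + 71 + 31 = 816
Step 2: Count the number of values: n = 15
Step 3: Mean = sum / n = 816 / 15 = 54.4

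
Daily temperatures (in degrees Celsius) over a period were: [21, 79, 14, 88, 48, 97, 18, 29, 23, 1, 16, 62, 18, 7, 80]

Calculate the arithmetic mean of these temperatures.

40.0667

Step 1: Sum all values: 21 + 79 + 14 + 88 + 48 + 97 + 18 + 29 + 23 + 1 + 16 + 62 + 18 + 7 + 80 = 601
Step 2: Count the number of values: n = 15
Step 3: Mean = sum / n = 601 / 15 = 40.0667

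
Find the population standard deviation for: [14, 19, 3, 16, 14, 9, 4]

5.6496

Step 1: Compute the mean: 11.2857
Step 2: Sum of squared deviations from the mean: 223.4286
Step 3: Population variance = 223.4286 / 7 = 31.9184
Step 4: Standard deviation = sqrt(31.9184) = 5.6496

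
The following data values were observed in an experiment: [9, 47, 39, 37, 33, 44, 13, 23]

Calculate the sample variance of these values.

199.9821

Step 1: Compute the mean: (9 + 47 + 39 + 37 + 33 + 44 + 13 + 23) / 8 = 30.625
Step 2: Compute squared deviations from the mean:
  (9 - 30.625)^2 = 467.6406
  (47 - 30.625)^2 = 268.1406
  (39 - 30.625)^2 = 70.1406
  (37 - 30.625)^2 = 40.6406
  (33 - 30.625)^2 = 5.6406
  (44 - 30.625)^2 = 178.8906
  (13 - 30.625)^2 = 310.6406
  (23 - 30.625)^2 = 58.1406
Step 3: Sum of squared deviations = 1399.875
Step 4: Sample variance = 1399.875 / 7 = 199.9821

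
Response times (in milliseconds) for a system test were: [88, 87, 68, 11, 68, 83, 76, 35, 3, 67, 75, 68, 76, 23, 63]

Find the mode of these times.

68

Step 1: Count the frequency of each value:
  3: appears 1 time(s)
  11: appears 1 time(s)
  23: appears 1 time(s)
  35: appears 1 time(s)
  63: appears 1 time(s)
  67: appears 1 time(s)
  68: appears 3 time(s)
  75: appears 1 time(s)
  76: appears 2 time(s)
  83: appears 1 time(s)
  87: appears 1 time(s)
  88: appears 1 time(s)
Step 2: The value 68 appears most frequently (3 times).
Step 3: Mode = 68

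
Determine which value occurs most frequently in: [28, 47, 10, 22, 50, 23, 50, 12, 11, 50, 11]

50

Step 1: Count the frequency of each value:
  10: appears 1 time(s)
  11: appears 2 time(s)
  12: appears 1 time(s)
  22: appears 1 time(s)
  23: appears 1 time(s)
  28: appears 1 time(s)
  47: appears 1 time(s)
  50: appears 3 time(s)
Step 2: The value 50 appears most frequently (3 times).
Step 3: Mode = 50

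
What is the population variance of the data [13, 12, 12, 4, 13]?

11.76

Step 1: Compute the mean: (13 + 12 + 12 + 4 + 13) / 5 = 10.8
Step 2: Compute squared deviations from the mean:
  (13 - 10.8)^2 = 4.84
  (12 - 10.8)^2 = 1.44
  (12 - 10.8)^2 = 1.44
  (4 - 10.8)^2 = 46.24
  (13 - 10.8)^2 = 4.84
Step 3: Sum of squared deviations = 58.8
Step 4: Population variance = 58.8 / 5 = 11.76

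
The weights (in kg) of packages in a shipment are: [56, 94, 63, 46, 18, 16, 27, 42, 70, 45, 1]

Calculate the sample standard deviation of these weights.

26.9902

Step 1: Compute the mean: 43.4545
Step 2: Sum of squared deviations from the mean: 7284.7273
Step 3: Sample variance = 7284.7273 / 10 = 728.4727
Step 4: Standard deviation = sqrt(728.4727) = 26.9902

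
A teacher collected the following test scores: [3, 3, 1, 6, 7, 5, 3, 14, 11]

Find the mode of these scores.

3

Step 1: Count the frequency of each value:
  1: appears 1 time(s)
  3: appears 3 time(s)
  5: appears 1 time(s)
  6: appears 1 time(s)
  7: appears 1 time(s)
  11: appears 1 time(s)
  14: appears 1 time(s)
Step 2: The value 3 appears most frequently (3 times).
Step 3: Mode = 3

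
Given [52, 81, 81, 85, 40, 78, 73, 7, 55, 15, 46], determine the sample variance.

731.8182

Step 1: Compute the mean: (52 + 81 + 81 + 85 + 40 + 78 + 73 + 7 + 55 + 15 + 46) / 11 = 55.7273
Step 2: Compute squared deviations from the mean:
  (52 - 55.7273)^2 = 13.8926
  (81 - 55.7273)^2 = 638.7107
  (81 - 55.7273)^2 = 638.7107
  (85 - 55.7273)^2 = 856.8926
  (40 - 55.7273)^2 = 247.3471
  (78 - 55.7273)^2 = 496.0744
  (73 - 55.7273)^2 = 298.3471
  (7 - 55.7273)^2 = 2374.3471
  (55 - 55.7273)^2 = 0.5289
  (15 - 55.7273)^2 = 1658.7107
  (46 - 55.7273)^2 = 94.6198
Step 3: Sum of squared deviations = 7318.1818
Step 4: Sample variance = 7318.1818 / 10 = 731.8182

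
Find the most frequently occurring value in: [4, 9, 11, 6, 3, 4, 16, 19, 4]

4

Step 1: Count the frequency of each value:
  3: appears 1 time(s)
  4: appears 3 time(s)
  6: appears 1 time(s)
  9: appears 1 time(s)
  11: appears 1 time(s)
  16: appears 1 time(s)
  19: appears 1 time(s)
Step 2: The value 4 appears most frequently (3 times).
Step 3: Mode = 4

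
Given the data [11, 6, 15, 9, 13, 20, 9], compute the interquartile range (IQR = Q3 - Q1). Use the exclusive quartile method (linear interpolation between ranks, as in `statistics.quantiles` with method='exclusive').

6

Step 1: Sort the data: [6, 9, 9, 11, 13, 15, 20]
Step 2: n = 7
Step 3: Using the exclusive quartile method:
  Q1 = 9
  Q2 (median) = 11
  Q3 = 15
  IQR = Q3 - Q1 = 15 - 9 = 6
Step 4: IQR = 6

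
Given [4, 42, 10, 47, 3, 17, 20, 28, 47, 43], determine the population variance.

281.69

Step 1: Compute the mean: (4 + 42 + 10 + 47 + 3 + 17 + 20 + 28 + 47 + 43) / 10 = 26.1
Step 2: Compute squared deviations from the mean:
  (4 - 26.1)^2 = 488.41
  (42 - 26.1)^2 = 252.81
  (10 - 26.1)^2 = 259.21
  (47 - 26.1)^2 = 436.81
  (3 - 26.1)^2 = 533.61
  (17 - 26.1)^2 = 82.81
  (20 - 26.1)^2 = 37.21
  (28 - 26.1)^2 = 3.61
  (47 - 26.1)^2 = 436.81
  (43 - 26.1)^2 = 285.61
Step 3: Sum of squared deviations = 2816.9
Step 4: Population variance = 2816.9 / 10 = 281.69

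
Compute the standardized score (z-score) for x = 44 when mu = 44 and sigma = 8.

0

Step 1: Recall the z-score formula: z = (x - mu) / sigma
Step 2: Substitute values: z = (44 - 44) / 8
Step 3: z = 0 / 8 = 0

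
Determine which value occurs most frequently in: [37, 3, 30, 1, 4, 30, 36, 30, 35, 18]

30

Step 1: Count the frequency of each value:
  1: appears 1 time(s)
  3: appears 1 time(s)
  4: appears 1 time(s)
  18: appears 1 time(s)
  30: appears 3 time(s)
  35: appears 1 time(s)
  36: appears 1 time(s)
  37: appears 1 time(s)
Step 2: The value 30 appears most frequently (3 times).
Step 3: Mode = 30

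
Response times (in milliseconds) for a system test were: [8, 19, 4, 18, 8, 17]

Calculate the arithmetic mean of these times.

12.3333

Step 1: Sum all values: 8 + 19 + 4 + 18 + 8 + 17 = 74
Step 2: Count the number of values: n = 6
Step 3: Mean = sum / n = 74 / 6 = 12.3333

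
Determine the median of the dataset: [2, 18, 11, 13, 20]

13

Step 1: Sort the data in ascending order: [2, 11, 13, 18, 20]
Step 2: The number of values is n = 5.
Step 3: Since n is odd, the median is the middle value at position 3: 13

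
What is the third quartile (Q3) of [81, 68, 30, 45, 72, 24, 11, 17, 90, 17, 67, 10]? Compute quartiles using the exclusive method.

71

Step 1: Sort the data: [10, 11, 17, 17, 24, 30, 45, 67, 68, 72, 81, 90]
Step 2: n = 12
Step 3: Using the exclusive quartile method:
  Q1 = 17
  Q2 (median) = 37.5
  Q3 = 71
  IQR = Q3 - Q1 = 71 - 17 = 54
Step 4: Q3 = 71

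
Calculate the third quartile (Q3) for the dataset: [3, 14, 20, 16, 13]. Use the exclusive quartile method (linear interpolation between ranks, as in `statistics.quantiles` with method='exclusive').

18

Step 1: Sort the data: [3, 13, 14, 16, 20]
Step 2: n = 5
Step 3: Using the exclusive quartile method:
  Q1 = 8
  Q2 (median) = 14
  Q3 = 18
  IQR = Q3 - Q1 = 18 - 8 = 10
Step 4: Q3 = 18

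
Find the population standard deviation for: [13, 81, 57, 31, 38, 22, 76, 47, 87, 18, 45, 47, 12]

24.463

Step 1: Compute the mean: 44.1538
Step 2: Sum of squared deviations from the mean: 7779.6923
Step 3: Population variance = 7779.6923 / 13 = 598.4379
Step 4: Standard deviation = sqrt(598.4379) = 24.463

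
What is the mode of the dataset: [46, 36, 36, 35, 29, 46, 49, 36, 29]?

36

Step 1: Count the frequency of each value:
  29: appears 2 time(s)
  35: appears 1 time(s)
  36: appears 3 time(s)
  46: appears 2 time(s)
  49: appears 1 time(s)
Step 2: The value 36 appears most frequently (3 times).
Step 3: Mode = 36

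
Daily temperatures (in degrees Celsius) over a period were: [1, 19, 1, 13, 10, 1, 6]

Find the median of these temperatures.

6

Step 1: Sort the data in ascending order: [1, 1, 1, 6, 10, 13, 19]
Step 2: The number of values is n = 7.
Step 3: Since n is odd, the median is the middle value at position 4: 6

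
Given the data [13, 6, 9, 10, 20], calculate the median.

10

Step 1: Sort the data in ascending order: [6, 9, 10, 13, 20]
Step 2: The number of values is n = 5.
Step 3: Since n is odd, the median is the middle value at position 3: 10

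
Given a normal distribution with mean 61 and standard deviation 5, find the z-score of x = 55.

-1.2

Step 1: Recall the z-score formula: z = (x - mu) / sigma
Step 2: Substitute values: z = (55 - 61) / 5
Step 3: z = -6 / 5 = -1.2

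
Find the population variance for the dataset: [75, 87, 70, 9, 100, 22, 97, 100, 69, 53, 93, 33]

914.2222

Step 1: Compute the mean: (75 + 87 + 70 + 9 + 100 + 22 + 97 + 100 + 69 + 53 + 93 + 33) / 12 = 67.3333
Step 2: Compute squared deviations from the mean:
  (75 - 67.3333)^2 = 58.7778
  (87 - 67.3333)^2 = 386.7778
  (70 - 67.3333)^2 = 7.1111
  (9 - 67.3333)^2 = 3402.7778
  (100 - 67.3333)^2 = 1067.1111
  (22 - 67.3333)^2 = 2055.1111
  (97 - 67.3333)^2 = 880.1111
  (100 - 67.3333)^2 = 1067.1111
  (69 - 67.3333)^2 = 2.7778
  (53 - 67.3333)^2 = 205.4444
  (93 - 67.3333)^2 = 658.7778
  (33 - 67.3333)^2 = 1178.7778
Step 3: Sum of squared deviations = 10970.6667
Step 4: Population variance = 10970.6667 / 12 = 914.2222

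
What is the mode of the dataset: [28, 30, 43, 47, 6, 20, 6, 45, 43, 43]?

43

Step 1: Count the frequency of each value:
  6: appears 2 time(s)
  20: appears 1 time(s)
  28: appears 1 time(s)
  30: appears 1 time(s)
  43: appears 3 time(s)
  45: appears 1 time(s)
  47: appears 1 time(s)
Step 2: The value 43 appears most frequently (3 times).
Step 3: Mode = 43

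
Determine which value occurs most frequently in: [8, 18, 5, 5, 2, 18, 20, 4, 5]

5

Step 1: Count the frequency of each value:
  2: appears 1 time(s)
  4: appears 1 time(s)
  5: appears 3 time(s)
  8: appears 1 time(s)
  18: appears 2 time(s)
  20: appears 1 time(s)
Step 2: The value 5 appears most frequently (3 times).
Step 3: Mode = 5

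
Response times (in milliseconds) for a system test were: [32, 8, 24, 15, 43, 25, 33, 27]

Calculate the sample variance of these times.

117.8393

Step 1: Compute the mean: (32 + 8 + 24 + 15 + 43 + 25 + 33 + 27) / 8 = 25.875
Step 2: Compute squared deviations from the mean:
  (32 - 25.875)^2 = 37.5156
  (8 - 25.875)^2 = 319.5156
  (24 - 25.875)^2 = 3.5156
  (15 - 25.875)^2 = 118.2656
  (43 - 25.875)^2 = 293.2656
  (25 - 25.875)^2 = 0.7656
  (33 - 25.875)^2 = 50.7656
  (27 - 25.875)^2 = 1.2656
Step 3: Sum of squared deviations = 824.875
Step 4: Sample variance = 824.875 / 7 = 117.8393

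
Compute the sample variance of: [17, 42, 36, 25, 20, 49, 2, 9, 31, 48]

260.1

Step 1: Compute the mean: (17 + 42 + 36 + 25 + 20 + 49 + 2 + 9 + 31 + 48) / 10 = 27.9
Step 2: Compute squared deviations from the mean:
  (17 - 27.9)^2 = 118.81
  (42 - 27.9)^2 = 198.81
  (36 - 27.9)^2 = 65.61
  (25 - 27.9)^2 = 8.41
  (20 - 27.9)^2 = 62.41
  (49 - 27.9)^2 = 445.21
  (2 - 27.9)^2 = 670.81
  (9 - 27.9)^2 = 357.21
  (31 - 27.9)^2 = 9.61
  (48 - 27.9)^2 = 404.01
Step 3: Sum of squared deviations = 2340.9
Step 4: Sample variance = 2340.9 / 9 = 260.1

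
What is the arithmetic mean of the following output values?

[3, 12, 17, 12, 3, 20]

11.1667

Step 1: Sum all values: 3 + 12 + 17 + 12 + 3 + 20 = 67
Step 2: Count the number of values: n = 6
Step 3: Mean = sum / n = 67 / 6 = 11.1667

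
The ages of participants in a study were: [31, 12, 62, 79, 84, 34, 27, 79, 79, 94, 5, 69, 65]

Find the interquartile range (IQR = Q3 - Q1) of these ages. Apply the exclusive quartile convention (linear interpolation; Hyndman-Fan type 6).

50

Step 1: Sort the data: [5, 12, 27, 31, 34, 62, 65, 69, 79, 79, 79, 84, 94]
Step 2: n = 13
Step 3: Using the exclusive quartile method:
  Q1 = 29
  Q2 (median) = 65
  Q3 = 79
  IQR = Q3 - Q1 = 79 - 29 = 50
Step 4: IQR = 50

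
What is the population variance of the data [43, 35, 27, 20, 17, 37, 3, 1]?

210.6094

Step 1: Compute the mean: (43 + 35 + 27 + 20 + 17 + 37 + 3 + 1) / 8 = 22.875
Step 2: Compute squared deviations from the mean:
  (43 - 22.875)^2 = 405.0156
  (35 - 22.875)^2 = 147.0156
  (27 - 22.875)^2 = 17.0156
  (20 - 22.875)^2 = 8.2656
  (17 - 22.875)^2 = 34.5156
  (37 - 22.875)^2 = 199.5156
  (3 - 22.875)^2 = 395.0156
  (1 - 22.875)^2 = 478.5156
Step 3: Sum of squared deviations = 1684.875
Step 4: Population variance = 1684.875 / 8 = 210.6094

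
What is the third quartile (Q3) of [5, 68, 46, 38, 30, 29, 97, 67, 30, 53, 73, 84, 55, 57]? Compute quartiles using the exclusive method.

69.25

Step 1: Sort the data: [5, 29, 30, 30, 38, 46, 53, 55, 57, 67, 68, 73, 84, 97]
Step 2: n = 14
Step 3: Using the exclusive quartile method:
  Q1 = 30
  Q2 (median) = 54
  Q3 = 69.25
  IQR = Q3 - Q1 = 69.25 - 30 = 39.25
Step 4: Q3 = 69.25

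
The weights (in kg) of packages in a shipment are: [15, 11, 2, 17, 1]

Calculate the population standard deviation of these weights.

6.5848

Step 1: Compute the mean: 9.2
Step 2: Sum of squared deviations from the mean: 216.8
Step 3: Population variance = 216.8 / 5 = 43.36
Step 4: Standard deviation = sqrt(43.36) = 6.5848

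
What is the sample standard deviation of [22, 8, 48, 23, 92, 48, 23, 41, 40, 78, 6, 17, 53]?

25.8571

Step 1: Compute the mean: 38.3846
Step 2: Sum of squared deviations from the mean: 8023.0769
Step 3: Sample variance = 8023.0769 / 12 = 668.5897
Step 4: Standard deviation = sqrt(668.5897) = 25.8571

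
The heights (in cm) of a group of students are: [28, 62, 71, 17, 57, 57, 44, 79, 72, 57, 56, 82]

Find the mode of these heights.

57

Step 1: Count the frequency of each value:
  17: appears 1 time(s)
  28: appears 1 time(s)
  44: appears 1 time(s)
  56: appears 1 time(s)
  57: appears 3 time(s)
  62: appears 1 time(s)
  71: appears 1 time(s)
  72: appears 1 time(s)
  79: appears 1 time(s)
  82: appears 1 time(s)
Step 2: The value 57 appears most frequently (3 times).
Step 3: Mode = 57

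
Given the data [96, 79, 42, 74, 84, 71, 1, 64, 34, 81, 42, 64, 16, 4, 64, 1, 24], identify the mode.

64

Step 1: Count the frequency of each value:
  1: appears 2 time(s)
  4: appears 1 time(s)
  16: appears 1 time(s)
  24: appears 1 time(s)
  34: appears 1 time(s)
  42: appears 2 time(s)
  64: appears 3 time(s)
  71: appears 1 time(s)
  74: appears 1 time(s)
  79: appears 1 time(s)
  81: appears 1 time(s)
  84: appears 1 time(s)
  96: appears 1 time(s)
Step 2: The value 64 appears most frequently (3 times).
Step 3: Mode = 64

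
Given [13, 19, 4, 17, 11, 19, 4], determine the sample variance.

41.9524

Step 1: Compute the mean: (13 + 19 + 4 + 17 + 11 + 19 + 4) / 7 = 12.4286
Step 2: Compute squared deviations from the mean:
  (13 - 12.4286)^2 = 0.3265
  (19 - 12.4286)^2 = 43.1837
  (4 - 12.4286)^2 = 71.0408
  (17 - 12.4286)^2 = 20.898
  (11 - 12.4286)^2 = 2.0408
  (19 - 12.4286)^2 = 43.1837
  (4 - 12.4286)^2 = 71.0408
Step 3: Sum of squared deviations = 251.7143
Step 4: Sample variance = 251.7143 / 6 = 41.9524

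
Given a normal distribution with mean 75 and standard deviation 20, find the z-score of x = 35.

-2

Step 1: Recall the z-score formula: z = (x - mu) / sigma
Step 2: Substitute values: z = (35 - 75) / 20
Step 3: z = -40 / 20 = -2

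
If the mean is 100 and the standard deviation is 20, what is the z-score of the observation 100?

0

Step 1: Recall the z-score formula: z = (x - mu) / sigma
Step 2: Substitute values: z = (100 - 100) / 20
Step 3: z = 0 / 20 = 0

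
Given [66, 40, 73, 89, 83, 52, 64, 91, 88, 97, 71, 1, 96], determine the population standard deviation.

25.9392

Step 1: Compute the mean: 70.0769
Step 2: Sum of squared deviations from the mean: 8746.9231
Step 3: Population variance = 8746.9231 / 13 = 672.8402
Step 4: Standard deviation = sqrt(672.8402) = 25.9392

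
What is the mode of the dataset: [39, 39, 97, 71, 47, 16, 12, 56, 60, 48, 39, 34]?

39

Step 1: Count the frequency of each value:
  12: appears 1 time(s)
  16: appears 1 time(s)
  34: appears 1 time(s)
  39: appears 3 time(s)
  47: appears 1 time(s)
  48: appears 1 time(s)
  56: appears 1 time(s)
  60: appears 1 time(s)
  71: appears 1 time(s)
  97: appears 1 time(s)
Step 2: The value 39 appears most frequently (3 times).
Step 3: Mode = 39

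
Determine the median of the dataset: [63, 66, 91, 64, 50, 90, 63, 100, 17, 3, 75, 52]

63.5

Step 1: Sort the data in ascending order: [3, 17, 50, 52, 63, 63, 64, 66, 75, 90, 91, 100]
Step 2: The number of values is n = 12.
Step 3: Since n is even, the median is the average of positions 6 and 7:
  Median = (63 + 64) / 2 = 63.5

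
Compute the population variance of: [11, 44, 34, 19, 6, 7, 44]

243.6735

Step 1: Compute the mean: (11 + 44 + 34 + 19 + 6 + 7 + 44) / 7 = 23.5714
Step 2: Compute squared deviations from the mean:
  (11 - 23.5714)^2 = 158.0408
  (44 - 23.5714)^2 = 417.3265
  (34 - 23.5714)^2 = 108.7551
  (19 - 23.5714)^2 = 20.898
  (6 - 23.5714)^2 = 308.7551
  (7 - 23.5714)^2 = 274.6122
  (44 - 23.5714)^2 = 417.3265
Step 3: Sum of squared deviations = 1705.7143
Step 4: Population variance = 1705.7143 / 7 = 243.6735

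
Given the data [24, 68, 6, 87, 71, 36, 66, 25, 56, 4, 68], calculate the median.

56

Step 1: Sort the data in ascending order: [4, 6, 24, 25, 36, 56, 66, 68, 68, 71, 87]
Step 2: The number of values is n = 11.
Step 3: Since n is odd, the median is the middle value at position 6: 56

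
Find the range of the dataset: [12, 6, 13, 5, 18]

13

Step 1: Identify the maximum value: max = 18
Step 2: Identify the minimum value: min = 5
Step 3: Range = max - min = 18 - 5 = 13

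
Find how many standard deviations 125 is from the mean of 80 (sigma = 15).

3

Step 1: Recall the z-score formula: z = (x - mu) / sigma
Step 2: Substitute values: z = (125 - 80) / 15
Step 3: z = 45 / 15 = 3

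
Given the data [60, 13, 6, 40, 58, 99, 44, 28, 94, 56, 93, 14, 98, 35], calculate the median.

50

Step 1: Sort the data in ascending order: [6, 13, 14, 28, 35, 40, 44, 56, 58, 60, 93, 94, 98, 99]
Step 2: The number of values is n = 14.
Step 3: Since n is even, the median is the average of positions 7 and 8:
  Median = (44 + 56) / 2 = 50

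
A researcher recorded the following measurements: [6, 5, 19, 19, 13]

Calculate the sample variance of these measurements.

45.8

Step 1: Compute the mean: (6 + 5 + 19 + 19 + 13) / 5 = 12.4
Step 2: Compute squared deviations from the mean:
  (6 - 12.4)^2 = 40.96
  (5 - 12.4)^2 = 54.76
  (19 - 12.4)^2 = 43.56
  (19 - 12.4)^2 = 43.56
  (13 - 12.4)^2 = 0.36
Step 3: Sum of squared deviations = 183.2
Step 4: Sample variance = 183.2 / 4 = 45.8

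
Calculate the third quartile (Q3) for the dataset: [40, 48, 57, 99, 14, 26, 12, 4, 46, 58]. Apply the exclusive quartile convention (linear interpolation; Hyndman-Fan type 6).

57.25

Step 1: Sort the data: [4, 12, 14, 26, 40, 46, 48, 57, 58, 99]
Step 2: n = 10
Step 3: Using the exclusive quartile method:
  Q1 = 13.5
  Q2 (median) = 43
  Q3 = 57.25
  IQR = Q3 - Q1 = 57.25 - 13.5 = 43.75
Step 4: Q3 = 57.25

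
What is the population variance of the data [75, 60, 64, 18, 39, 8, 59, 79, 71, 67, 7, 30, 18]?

655.5621

Step 1: Compute the mean: (75 + 60 + 64 + 18 + 39 + 8 + 59 + 79 + 71 + 67 + 7 + 30 + 18) / 13 = 45.7692
Step 2: Compute squared deviations from the mean:
  (75 - 45.7692)^2 = 854.4379
  (60 - 45.7692)^2 = 202.5148
  (64 - 45.7692)^2 = 332.3609
  (18 - 45.7692)^2 = 771.1302
  (39 - 45.7692)^2 = 45.8225
  (8 - 45.7692)^2 = 1426.5148
  (59 - 45.7692)^2 = 175.0533
  (79 - 45.7692)^2 = 1104.284
  (71 - 45.7692)^2 = 636.5917
  (67 - 45.7692)^2 = 450.7456
  (7 - 45.7692)^2 = 1503.0533
  (30 - 45.7692)^2 = 248.6686
  (18 - 45.7692)^2 = 771.1302
Step 3: Sum of squared deviations = 8522.3077
Step 4: Population variance = 8522.3077 / 13 = 655.5621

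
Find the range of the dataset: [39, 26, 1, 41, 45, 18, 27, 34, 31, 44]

44

Step 1: Identify the maximum value: max = 45
Step 2: Identify the minimum value: min = 1
Step 3: Range = max - min = 45 - 1 = 44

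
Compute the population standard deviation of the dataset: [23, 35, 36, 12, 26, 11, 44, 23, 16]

10.7336

Step 1: Compute the mean: 25.1111
Step 2: Sum of squared deviations from the mean: 1036.8889
Step 3: Population variance = 1036.8889 / 9 = 115.2099
Step 4: Standard deviation = sqrt(115.2099) = 10.7336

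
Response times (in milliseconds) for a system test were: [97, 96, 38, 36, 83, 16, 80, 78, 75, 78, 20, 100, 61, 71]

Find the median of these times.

76.5

Step 1: Sort the data in ascending order: [16, 20, 36, 38, 61, 71, 75, 78, 78, 80, 83, 96, 97, 100]
Step 2: The number of values is n = 14.
Step 3: Since n is even, the median is the average of positions 7 and 8:
  Median = (75 + 78) / 2 = 76.5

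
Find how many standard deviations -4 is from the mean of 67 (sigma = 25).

-2.84

Step 1: Recall the z-score formula: z = (x - mu) / sigma
Step 2: Substitute values: z = (-4 - 67) / 25
Step 3: z = -71 / 25 = -2.84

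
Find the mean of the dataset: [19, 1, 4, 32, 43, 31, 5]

19.2857

Step 1: Sum all values: 19 + 1 + 4 + 32 + 43 + 31 + 5 = 135
Step 2: Count the number of values: n = 7
Step 3: Mean = sum / n = 135 / 7 = 19.2857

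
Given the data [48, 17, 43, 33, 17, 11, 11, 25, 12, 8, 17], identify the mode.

17

Step 1: Count the frequency of each value:
  8: appears 1 time(s)
  11: appears 2 time(s)
  12: appears 1 time(s)
  17: appears 3 time(s)
  25: appears 1 time(s)
  33: appears 1 time(s)
  43: appears 1 time(s)
  48: appears 1 time(s)
Step 2: The value 17 appears most frequently (3 times).
Step 3: Mode = 17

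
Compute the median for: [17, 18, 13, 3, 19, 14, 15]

15

Step 1: Sort the data in ascending order: [3, 13, 14, 15, 17, 18, 19]
Step 2: The number of values is n = 7.
Step 3: Since n is odd, the median is the middle value at position 4: 15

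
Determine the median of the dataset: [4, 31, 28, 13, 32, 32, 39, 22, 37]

31

Step 1: Sort the data in ascending order: [4, 13, 22, 28, 31, 32, 32, 37, 39]
Step 2: The number of values is n = 9.
Step 3: Since n is odd, the median is the middle value at position 5: 31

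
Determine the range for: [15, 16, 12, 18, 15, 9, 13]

9

Step 1: Identify the maximum value: max = 18
Step 2: Identify the minimum value: min = 9
Step 3: Range = max - min = 18 - 9 = 9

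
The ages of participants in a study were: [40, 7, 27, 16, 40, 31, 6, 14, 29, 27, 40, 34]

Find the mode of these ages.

40

Step 1: Count the frequency of each value:
  6: appears 1 time(s)
  7: appears 1 time(s)
  14: appears 1 time(s)
  16: appears 1 time(s)
  27: appears 2 time(s)
  29: appears 1 time(s)
  31: appears 1 time(s)
  34: appears 1 time(s)
  40: appears 3 time(s)
Step 2: The value 40 appears most frequently (3 times).
Step 3: Mode = 40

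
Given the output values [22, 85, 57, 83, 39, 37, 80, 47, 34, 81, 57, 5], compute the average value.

52.25

Step 1: Sum all values: 22 + 85 + 57 + 83 + 39 + 37 + 80 + 47 + 34 + 81 + 57 + 5 = 627
Step 2: Count the number of values: n = 12
Step 3: Mean = sum / n = 627 / 12 = 52.25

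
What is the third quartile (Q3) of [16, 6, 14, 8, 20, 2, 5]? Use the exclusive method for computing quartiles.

16

Step 1: Sort the data: [2, 5, 6, 8, 14, 16, 20]
Step 2: n = 7
Step 3: Using the exclusive quartile method:
  Q1 = 5
  Q2 (median) = 8
  Q3 = 16
  IQR = Q3 - Q1 = 16 - 5 = 11
Step 4: Q3 = 16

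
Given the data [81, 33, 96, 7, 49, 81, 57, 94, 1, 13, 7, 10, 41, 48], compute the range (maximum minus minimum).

95

Step 1: Identify the maximum value: max = 96
Step 2: Identify the minimum value: min = 1
Step 3: Range = max - min = 96 - 1 = 95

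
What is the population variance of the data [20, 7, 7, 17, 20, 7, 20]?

37.7143

Step 1: Compute the mean: (20 + 7 + 7 + 17 + 20 + 7 + 20) / 7 = 14
Step 2: Compute squared deviations from the mean:
  (20 - 14)^2 = 36
  (7 - 14)^2 = 49
  (7 - 14)^2 = 49
  (17 - 14)^2 = 9
  (20 - 14)^2 = 36
  (7 - 14)^2 = 49
  (20 - 14)^2 = 36
Step 3: Sum of squared deviations = 264
Step 4: Population variance = 264 / 7 = 37.7143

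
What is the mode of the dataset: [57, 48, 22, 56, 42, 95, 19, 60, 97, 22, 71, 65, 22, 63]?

22

Step 1: Count the frequency of each value:
  19: appears 1 time(s)
  22: appears 3 time(s)
  42: appears 1 time(s)
  48: appears 1 time(s)
  56: appears 1 time(s)
  57: appears 1 time(s)
  60: appears 1 time(s)
  63: appears 1 time(s)
  65: appears 1 time(s)
  71: appears 1 time(s)
  95: appears 1 time(s)
  97: appears 1 time(s)
Step 2: The value 22 appears most frequently (3 times).
Step 3: Mode = 22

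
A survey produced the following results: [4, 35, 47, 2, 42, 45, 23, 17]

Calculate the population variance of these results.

285.3594

Step 1: Compute the mean: (4 + 35 + 47 + 2 + 42 + 45 + 23 + 17) / 8 = 26.875
Step 2: Compute squared deviations from the mean:
  (4 - 26.875)^2 = 523.2656
  (35 - 26.875)^2 = 66.0156
  (47 - 26.875)^2 = 405.0156
  (2 - 26.875)^2 = 618.7656
  (42 - 26.875)^2 = 228.7656
  (45 - 26.875)^2 = 328.5156
  (23 - 26.875)^2 = 15.0156
  (17 - 26.875)^2 = 97.5156
Step 3: Sum of squared deviations = 2282.875
Step 4: Population variance = 2282.875 / 8 = 285.3594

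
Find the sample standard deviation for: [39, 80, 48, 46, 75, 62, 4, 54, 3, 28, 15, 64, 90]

28.1666

Step 1: Compute the mean: 46.7692
Step 2: Sum of squared deviations from the mean: 9520.3077
Step 3: Sample variance = 9520.3077 / 12 = 793.359
Step 4: Standard deviation = sqrt(793.359) = 28.1666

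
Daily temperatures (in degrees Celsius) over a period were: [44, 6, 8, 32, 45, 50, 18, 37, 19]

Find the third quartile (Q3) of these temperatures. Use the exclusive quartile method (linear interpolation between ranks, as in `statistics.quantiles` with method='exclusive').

44.5

Step 1: Sort the data: [6, 8, 18, 19, 32, 37, 44, 45, 50]
Step 2: n = 9
Step 3: Using the exclusive quartile method:
  Q1 = 13
  Q2 (median) = 32
  Q3 = 44.5
  IQR = Q3 - Q1 = 44.5 - 13 = 31.5
Step 4: Q3 = 44.5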